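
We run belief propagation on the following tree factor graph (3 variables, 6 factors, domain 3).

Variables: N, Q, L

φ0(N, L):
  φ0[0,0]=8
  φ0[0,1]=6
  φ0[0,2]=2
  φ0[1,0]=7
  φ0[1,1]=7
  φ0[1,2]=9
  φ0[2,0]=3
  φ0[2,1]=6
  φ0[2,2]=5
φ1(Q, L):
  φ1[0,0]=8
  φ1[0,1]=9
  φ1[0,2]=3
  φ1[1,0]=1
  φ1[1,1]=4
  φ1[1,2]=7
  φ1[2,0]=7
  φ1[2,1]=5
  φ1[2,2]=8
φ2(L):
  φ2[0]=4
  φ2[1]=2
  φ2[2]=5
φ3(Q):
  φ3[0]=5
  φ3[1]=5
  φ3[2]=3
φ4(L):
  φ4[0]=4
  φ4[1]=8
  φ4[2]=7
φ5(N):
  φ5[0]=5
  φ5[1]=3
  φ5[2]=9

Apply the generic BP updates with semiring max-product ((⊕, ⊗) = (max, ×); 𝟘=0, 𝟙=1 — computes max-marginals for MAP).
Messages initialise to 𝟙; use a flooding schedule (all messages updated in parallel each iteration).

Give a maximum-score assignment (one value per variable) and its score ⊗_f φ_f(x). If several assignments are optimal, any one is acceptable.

assignment: (N=2, Q=1, L=2); score = 55125

init: all messages = 𝟙 over 3 values
r1 m[φ0→N] = [8, 9, 6]
r1 m[φ0→L] = [8, 7, 9]
r1 m[φ1→Q] = [9, 7, 8]
r1 m[φ1→L] = [8, 9, 8]
r1 m[φ2→L] = [4, 2, 5]
r1 m[φ3→Q] = [5, 5, 3]
r1 m[φ4→L] = [4, 8, 7]
r1 m[φ5→N] = [5, 3, 9]
r1 m[N→φ0] = [1, 1, 1]
r1 m[N→φ5] = [1, 1, 1]
r1 m[Q→φ1] = [1, 1, 1]
r1 m[Q→φ3] = [1, 1, 1]
r1 m[L→φ0] = [1, 1, 1]
r1 m[L→φ1] = [1, 1, 1]
r1 m[L→φ2] = [1, 1, 1]
r1 m[L→φ4] = [1, 1, 1]
r2 m[φ0→N] = [8, 9, 6]
r2 m[φ0→L] = [8, 7, 9]
r2 m[φ1→Q] = [9, 7, 8]
r2 m[φ1→L] = [8, 9, 8]
r2 m[φ2→L] = [4, 2, 5]
r2 m[φ3→Q] = [5, 5, 3]
r2 m[φ4→L] = [4, 8, 7]
r2 m[φ5→N] = [5, 3, 9]
r2 m[N→φ0] = [5, 3, 9]
r2 m[N→φ5] = [8, 9, 6]
r2 m[Q→φ1] = [5, 5, 3]
r2 m[Q→φ3] = [9, 7, 8]
r2 m[L→φ0] = [128, 144, 280]
r2 m[L→φ1] = [128, 112, 315]
r2 m[L→φ2] = [256, 504, 504]
r2 m[L→φ4] = [256, 126, 360]
r3 m[φ0→N] = [1024, 2520, 1400]
r3 m[φ0→L] = [40, 54, 45]
r3 m[φ1→Q] = [1024, 2205, 2520]
r3 m[φ1→L] = [40, 45, 35]
r3 m[φ2→L] = [4, 2, 5]
r3 m[φ3→Q] = [5, 5, 3]
r3 m[φ4→L] = [4, 8, 7]
r3 m[φ5→N] = [5, 3, 9]
r3 m[N→φ0] = [5, 3, 9]
r3 m[N→φ5] = [8, 9, 6]
r3 m[Q→φ1] = [5, 5, 3]
r3 m[Q→φ3] = [9, 7, 8]
r3 m[L→φ0] = [128, 144, 280]
r3 m[L→φ1] = [128, 112, 315]
r3 m[L→φ2] = [256, 504, 504]
r3 m[L→φ4] = [256, 126, 360]
r4 m[φ0→N] = [1024, 2520, 1400]
r4 m[φ0→L] = [40, 54, 45]
r4 m[φ1→Q] = [1024, 2205, 2520]
r4 m[φ1→L] = [40, 45, 35]
r4 m[φ2→L] = [4, 2, 5]
r4 m[φ3→Q] = [5, 5, 3]
r4 m[φ4→L] = [4, 8, 7]
r4 m[φ5→N] = [5, 3, 9]
r4 m[N→φ0] = [5, 3, 9]
r4 m[N→φ5] = [1024, 2520, 1400]
r4 m[Q→φ1] = [5, 5, 3]
r4 m[Q→φ3] = [1024, 2205, 2520]
r4 m[L→φ0] = [640, 720, 1225]
r4 m[L→φ1] = [640, 864, 1575]
r4 m[L→φ2] = [6400, 19440, 11025]
r4 m[L→φ4] = [6400, 4860, 7875]
r5 m[φ0→N] = [5120, 11025, 6125]
r5 m[φ0→L] = [40, 54, 45]
r5 m[φ1→Q] = [7776, 11025, 12600]
r5 m[φ1→L] = [40, 45, 35]
r5 m[φ2→L] = [4, 2, 5]
r5 m[φ3→Q] = [5, 5, 3]
r5 m[φ4→L] = [4, 8, 7]
r5 m[φ5→N] = [5, 3, 9]
r5 m[N→φ0] = [5, 3, 9]
r5 m[N→φ5] = [1024, 2520, 1400]
r5 m[Q→φ1] = [5, 5, 3]
r5 m[Q→φ3] = [1024, 2205, 2520]
r5 m[L→φ0] = [640, 720, 1225]
r5 m[L→φ1] = [640, 864, 1575]
r5 m[L→φ2] = [6400, 19440, 11025]
r5 m[L→φ4] = [6400, 4860, 7875]
r6 m[φ0→N] = [5120, 11025, 6125]
r6 m[φ0→L] = [40, 54, 45]
r6 m[φ1→Q] = [7776, 11025, 12600]
r6 m[φ1→L] = [40, 45, 35]
r6 m[φ2→L] = [4, 2, 5]
r6 m[φ3→Q] = [5, 5, 3]
r6 m[φ4→L] = [4, 8, 7]
r6 m[φ5→N] = [5, 3, 9]
r6 m[N→φ0] = [5, 3, 9]
r6 m[N→φ5] = [5120, 11025, 6125]
r6 m[Q→φ1] = [5, 5, 3]
r6 m[Q→φ3] = [7776, 11025, 12600]
r6 m[L→φ0] = [640, 720, 1225]
r6 m[L→φ1] = [640, 864, 1575]
r6 m[L→φ2] = [6400, 19440, 11025]
r6 m[L→φ4] = [6400, 4860, 7875]
r7 m[φ0→N] = [5120, 11025, 6125]
r7 m[φ0→L] = [40, 54, 45]
r7 m[φ1→Q] = [7776, 11025, 12600]
r7 m[φ1→L] = [40, 45, 35]
r7 m[φ2→L] = [4, 2, 5]
r7 m[φ3→Q] = [5, 5, 3]
r7 m[φ4→L] = [4, 8, 7]
r7 m[φ5→N] = [5, 3, 9]
r7 m[N→φ0] = [5, 3, 9]
r7 m[N→φ5] = [5120, 11025, 6125]
r7 m[Q→φ1] = [5, 5, 3]
r7 m[Q→φ3] = [7776, 11025, 12600]
r7 m[L→φ0] = [640, 720, 1225]
r7 m[L→φ1] = [640, 864, 1575]
r7 m[L→φ2] = [6400, 19440, 11025]
r7 m[L→φ4] = [6400, 4860, 7875]
fixed point reached at round 7
traceback from N: (N=2, Q=1, L=2), score=55125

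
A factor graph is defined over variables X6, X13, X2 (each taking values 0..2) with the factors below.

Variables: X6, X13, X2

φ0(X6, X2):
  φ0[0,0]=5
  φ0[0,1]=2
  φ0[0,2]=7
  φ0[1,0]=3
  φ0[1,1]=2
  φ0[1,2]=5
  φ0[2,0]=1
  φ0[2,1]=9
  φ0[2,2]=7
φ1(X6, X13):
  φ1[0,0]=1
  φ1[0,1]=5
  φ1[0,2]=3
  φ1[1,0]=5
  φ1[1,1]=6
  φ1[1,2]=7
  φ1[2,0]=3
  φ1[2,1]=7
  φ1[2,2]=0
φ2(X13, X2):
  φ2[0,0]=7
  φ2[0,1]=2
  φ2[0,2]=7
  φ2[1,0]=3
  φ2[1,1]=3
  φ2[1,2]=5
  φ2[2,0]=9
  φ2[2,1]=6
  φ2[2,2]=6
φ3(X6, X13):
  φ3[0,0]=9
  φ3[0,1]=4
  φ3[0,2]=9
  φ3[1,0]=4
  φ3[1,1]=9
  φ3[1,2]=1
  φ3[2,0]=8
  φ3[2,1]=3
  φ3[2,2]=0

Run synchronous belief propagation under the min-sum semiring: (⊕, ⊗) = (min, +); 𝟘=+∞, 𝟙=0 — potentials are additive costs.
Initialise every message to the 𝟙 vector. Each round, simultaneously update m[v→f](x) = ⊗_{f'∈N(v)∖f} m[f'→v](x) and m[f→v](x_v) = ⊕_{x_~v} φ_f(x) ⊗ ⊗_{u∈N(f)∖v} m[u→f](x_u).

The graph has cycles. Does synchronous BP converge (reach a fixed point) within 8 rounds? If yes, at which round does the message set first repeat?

NOT CONVERGED within 8 rounds

init: all messages = 𝟙 over 3 values
r1 m[φ0→X6] = [2, 2, 1]
r1 m[φ0→X2] = [1, 2, 5]
r1 m[φ1→X6] = [1, 5, 0]
r1 m[φ1→X13] = [1, 5, 0]
r1 m[φ2→X13] = [2, 3, 6]
r1 m[φ2→X2] = [3, 2, 5]
r1 m[φ3→X6] = [4, 1, 0]
r1 m[φ3→X13] = [4, 3, 0]
r1 m[X6→φ0] = [0, 0, 0]
r1 m[X6→φ1] = [0, 0, 0]
r1 m[X6→φ3] = [0, 0, 0]
r1 m[X13→φ1] = [0, 0, 0]
r1 m[X13→φ2] = [0, 0, 0]
r1 m[X13→φ3] = [0, 0, 0]
r1 m[X2→φ0] = [0, 0, 0]
r1 m[X2→φ2] = [0, 0, 0]
r2 m[φ0→X6] = [2, 2, 1]
r2 m[φ0→X2] = [1, 2, 5]
r2 m[φ1→X6] = [1, 5, 0]
r2 m[φ1→X13] = [1, 5, 0]
r2 m[φ2→X13] = [2, 3, 6]
r2 m[φ2→X2] = [3, 2, 5]
r2 m[φ3→X6] = [4, 1, 0]
r2 m[φ3→X13] = [4, 3, 0]
r2 m[X6→φ0] = [5, 6, 0]
r2 m[X6→φ1] = [6, 3, 1]
r2 m[X6→φ3] = [3, 7, 1]
r2 m[X13→φ1] = [6, 6, 6]
r2 m[X13→φ2] = [5, 8, 0]
r2 m[X13→φ3] = [3, 8, 6]
r2 m[X2→φ0] = [3, 2, 5]
r2 m[X2→φ2] = [1, 2, 5]
r3 m[φ0→X6] = [4, 4, 4]
r3 m[φ0→X2] = [1, 7, 7]
r3 m[φ1→X6] = [7, 11, 6]
r3 m[φ1→X13] = [4, 8, 1]
r3 m[φ2→X13] = [4, 4, 8]
r3 m[φ2→X2] = [9, 6, 6]
r3 m[φ3→X6] = [12, 7, 6]
r3 m[φ3→X13] = [9, 4, 1]
r3 m[X6→φ0] = [5, 6, 0]
r3 m[X6→φ1] = [6, 3, 1]
r3 m[X6→φ3] = [3, 7, 1]
r3 m[X13→φ1] = [6, 6, 6]
r3 m[X13→φ2] = [5, 8, 0]
r3 m[X13→φ3] = [3, 8, 6]
r3 m[X2→φ0] = [3, 2, 5]
r3 m[X2→φ2] = [1, 2, 5]
r4 m[φ0→X6] = [4, 4, 4]
r4 m[φ0→X2] = [1, 7, 7]
r4 m[φ1→X6] = [7, 11, 6]
r4 m[φ1→X13] = [4, 8, 1]
r4 m[φ2→X13] = [4, 4, 8]
r4 m[φ2→X2] = [9, 6, 6]
r4 m[φ3→X6] = [12, 7, 6]
r4 m[φ3→X13] = [9, 4, 1]
r4 m[X6→φ0] = [19, 18, 12]
r4 m[X6→φ1] = [16, 11, 10]
r4 m[X6→φ3] = [11, 15, 10]
r4 m[X13→φ1] = [13, 8, 9]
r4 m[X13→φ2] = [13, 12, 2]
r4 m[X13→φ3] = [8, 12, 9]
r4 m[X2→φ0] = [9, 6, 6]
r4 m[X2→φ2] = [1, 7, 7]
r5 m[φ0→X6] = [8, 8, 10]
r5 m[φ0→X2] = [13, 20, 19]
r5 m[φ1→X6] = [12, 14, 9]
r5 m[φ1→X13] = [13, 17, 10]
r5 m[φ2→X13] = [8, 4, 10]
r5 m[φ2→X2] = [11, 8, 8]
r5 m[φ3→X6] = [16, 10, 9]
r5 m[φ3→X13] = [18, 13, 10]
r5 m[X6→φ0] = [19, 18, 12]
r5 m[X6→φ1] = [16, 11, 10]
r5 m[X6→φ3] = [11, 15, 10]
r5 m[X13→φ1] = [13, 8, 9]
r5 m[X13→φ2] = [13, 12, 2]
r5 m[X13→φ3] = [8, 12, 9]
r5 m[X2→φ0] = [9, 6, 6]
r5 m[X2→φ2] = [1, 7, 7]
r6 m[φ0→X6] = [8, 8, 10]
r6 m[φ0→X2] = [13, 20, 19]
r6 m[φ1→X6] = [12, 14, 9]
r6 m[φ1→X13] = [13, 17, 10]
r6 m[φ2→X13] = [8, 4, 10]
r6 m[φ2→X2] = [11, 8, 8]
r6 m[φ3→X6] = [16, 10, 9]
r6 m[φ3→X13] = [18, 13, 10]
r6 m[X6→φ0] = [28, 24, 18]
r6 m[X6→φ1] = [24, 18, 19]
r6 m[X6→φ3] = [20, 22, 19]
r6 m[X13→φ1] = [26, 17, 20]
r6 m[X13→φ2] = [31, 30, 20]
r6 m[X13→φ3] = [21, 21, 20]
r6 m[X2→φ0] = [11, 8, 8]
r6 m[X2→φ2] = [13, 20, 19]
r7 m[φ0→X6] = [10, 10, 12]
r7 m[φ0→X2] = [19, 26, 25]
r7 m[φ1→X6] = [22, 23, 20]
r7 m[φ1→X13] = [22, 24, 19]
r7 m[φ2→X13] = [20, 16, 22]
r7 m[φ2→X2] = [29, 26, 26]
r7 m[φ3→X6] = [25, 21, 20]
r7 m[φ3→X13] = [26, 22, 19]
r7 m[X6→φ0] = [28, 24, 18]
r7 m[X6→φ1] = [24, 18, 19]
r7 m[X6→φ3] = [20, 22, 19]
r7 m[X13→φ1] = [26, 17, 20]
r7 m[X13→φ2] = [31, 30, 20]
r7 m[X13→φ3] = [21, 21, 20]
r7 m[X2→φ0] = [11, 8, 8]
r7 m[X2→φ2] = [13, 20, 19]
r8 m[φ0→X6] = [10, 10, 12]
r8 m[φ0→X2] = [19, 26, 25]
r8 m[φ1→X6] = [22, 23, 20]
r8 m[φ1→X13] = [22, 24, 19]
r8 m[φ2→X13] = [20, 16, 22]
r8 m[φ2→X2] = [29, 26, 26]
r8 m[φ3→X6] = [25, 21, 20]
r8 m[φ3→X13] = [26, 22, 19]
r8 m[X6→φ0] = [47, 44, 40]
r8 m[X6→φ1] = [35, 31, 32]
r8 m[X6→φ3] = [32, 33, 32]
r8 m[X13→φ1] = [46, 38, 41]
r8 m[X13→φ2] = [48, 46, 38]
r8 m[X13→φ3] = [42, 40, 41]
r8 m[X2→φ0] = [29, 26, 26]
r8 m[X2→φ2] = [19, 26, 25]
no fixed point within 8 rounds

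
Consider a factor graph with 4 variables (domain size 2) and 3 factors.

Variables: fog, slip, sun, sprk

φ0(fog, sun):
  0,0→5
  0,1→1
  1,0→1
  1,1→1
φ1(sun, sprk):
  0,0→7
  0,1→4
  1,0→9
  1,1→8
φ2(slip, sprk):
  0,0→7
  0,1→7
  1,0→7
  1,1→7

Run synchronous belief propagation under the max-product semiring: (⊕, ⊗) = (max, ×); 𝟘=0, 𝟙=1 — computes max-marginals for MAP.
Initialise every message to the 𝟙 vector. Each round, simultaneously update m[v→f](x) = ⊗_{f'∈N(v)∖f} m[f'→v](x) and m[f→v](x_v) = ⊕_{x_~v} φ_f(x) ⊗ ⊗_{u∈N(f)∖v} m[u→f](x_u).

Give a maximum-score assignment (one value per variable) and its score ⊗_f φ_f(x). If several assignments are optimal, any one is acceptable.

init: all messages = 𝟙 over 2 values
r1 m[φ0→fog] = [5, 1]
r1 m[φ0→sun] = [5, 1]
r1 m[φ1→sun] = [7, 9]
r1 m[φ1→sprk] = [9, 8]
r1 m[φ2→slip] = [7, 7]
r1 m[φ2→sprk] = [7, 7]
r1 m[fog→φ0] = [1, 1]
r1 m[slip→φ2] = [1, 1]
r1 m[sun→φ0] = [1, 1]
r1 m[sun→φ1] = [1, 1]
r1 m[sprk→φ1] = [1, 1]
r1 m[sprk→φ2] = [1, 1]
r2 m[φ0→fog] = [5, 1]
r2 m[φ0→sun] = [5, 1]
r2 m[φ1→sun] = [7, 9]
r2 m[φ1→sprk] = [9, 8]
r2 m[φ2→slip] = [7, 7]
r2 m[φ2→sprk] = [7, 7]
r2 m[fog→φ0] = [1, 1]
r2 m[slip→φ2] = [1, 1]
r2 m[sun→φ0] = [7, 9]
r2 m[sun→φ1] = [5, 1]
r2 m[sprk→φ1] = [7, 7]
r2 m[sprk→φ2] = [9, 8]
r3 m[φ0→fog] = [35, 9]
r3 m[φ0→sun] = [5, 1]
r3 m[φ1→sun] = [49, 63]
r3 m[φ1→sprk] = [35, 20]
r3 m[φ2→slip] = [63, 63]
r3 m[φ2→sprk] = [7, 7]
r3 m[fog→φ0] = [1, 1]
r3 m[slip→φ2] = [1, 1]
r3 m[sun→φ0] = [7, 9]
r3 m[sun→φ1] = [5, 1]
r3 m[sprk→φ1] = [7, 7]
r3 m[sprk→φ2] = [9, 8]
r4 m[φ0→fog] = [35, 9]
r4 m[φ0→sun] = [5, 1]
r4 m[φ1→sun] = [49, 63]
r4 m[φ1→sprk] = [35, 20]
r4 m[φ2→slip] = [63, 63]
r4 m[φ2→sprk] = [7, 7]
r4 m[fog→φ0] = [1, 1]
r4 m[slip→φ2] = [1, 1]
r4 m[sun→φ0] = [49, 63]
r4 m[sun→φ1] = [5, 1]
r4 m[sprk→φ1] = [7, 7]
r4 m[sprk→φ2] = [35, 20]
r5 m[φ0→fog] = [245, 63]
r5 m[φ0→sun] = [5, 1]
r5 m[φ1→sun] = [49, 63]
r5 m[φ1→sprk] = [35, 20]
r5 m[φ2→slip] = [245, 245]
r5 m[φ2→sprk] = [7, 7]
r5 m[fog→φ0] = [1, 1]
r5 m[slip→φ2] = [1, 1]
r5 m[sun→φ0] = [49, 63]
r5 m[sun→φ1] = [5, 1]
r5 m[sprk→φ1] = [7, 7]
r5 m[sprk→φ2] = [35, 20]
r6 m[φ0→fog] = [245, 63]
r6 m[φ0→sun] = [5, 1]
r6 m[φ1→sun] = [49, 63]
r6 m[φ1→sprk] = [35, 20]
r6 m[φ2→slip] = [245, 245]
r6 m[φ2→sprk] = [7, 7]
r6 m[fog→φ0] = [1, 1]
r6 m[slip→φ2] = [1, 1]
r6 m[sun→φ0] = [49, 63]
r6 m[sun→φ1] = [5, 1]
r6 m[sprk→φ1] = [7, 7]
r6 m[sprk→φ2] = [35, 20]
fixed point reached at round 6
traceback from fog: (fog=0, slip=0, sun=0, sprk=0), score=245

assignment: (fog=0, slip=0, sun=0, sprk=0); score = 245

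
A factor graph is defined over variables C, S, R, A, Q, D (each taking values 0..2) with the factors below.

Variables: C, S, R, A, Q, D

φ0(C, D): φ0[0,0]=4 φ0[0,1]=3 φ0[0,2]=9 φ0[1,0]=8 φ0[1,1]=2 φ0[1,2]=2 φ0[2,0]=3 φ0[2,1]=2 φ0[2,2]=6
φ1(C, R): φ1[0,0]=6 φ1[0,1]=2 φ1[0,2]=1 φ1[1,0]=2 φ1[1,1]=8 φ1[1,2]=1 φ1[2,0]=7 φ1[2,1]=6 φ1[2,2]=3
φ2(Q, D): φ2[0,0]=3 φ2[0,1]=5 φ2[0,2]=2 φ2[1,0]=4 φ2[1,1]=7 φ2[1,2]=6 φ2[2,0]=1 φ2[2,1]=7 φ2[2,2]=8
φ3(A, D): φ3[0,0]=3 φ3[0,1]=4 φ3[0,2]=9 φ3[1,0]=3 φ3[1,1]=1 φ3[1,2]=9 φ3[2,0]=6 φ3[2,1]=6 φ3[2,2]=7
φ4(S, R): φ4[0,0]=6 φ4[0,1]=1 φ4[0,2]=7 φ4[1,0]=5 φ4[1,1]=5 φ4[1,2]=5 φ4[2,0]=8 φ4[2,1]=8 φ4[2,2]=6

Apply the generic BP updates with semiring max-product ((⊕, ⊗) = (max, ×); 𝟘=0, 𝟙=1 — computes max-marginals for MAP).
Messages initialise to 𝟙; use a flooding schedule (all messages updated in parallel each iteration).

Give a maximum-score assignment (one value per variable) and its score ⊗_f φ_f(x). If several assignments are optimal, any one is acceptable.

assignment: (C=0, S=2, R=0, A=0, Q=2, D=2); score = 31104

init: all messages = 𝟙 over 3 values
r1 m[φ0→C] = [9, 8, 6]
r1 m[φ0→D] = [8, 3, 9]
r1 m[φ1→C] = [6, 8, 7]
r1 m[φ1→R] = [7, 8, 3]
r1 m[φ2→Q] = [5, 7, 8]
r1 m[φ2→D] = [4, 7, 8]
r1 m[φ3→A] = [9, 9, 7]
r1 m[φ3→D] = [6, 6, 9]
r1 m[φ4→S] = [7, 5, 8]
r1 m[φ4→R] = [8, 8, 7]
r1 m[C→φ0] = [1, 1, 1]
r1 m[C→φ1] = [1, 1, 1]
r1 m[S→φ4] = [1, 1, 1]
r1 m[R→φ1] = [1, 1, 1]
r1 m[R→φ4] = [1, 1, 1]
r1 m[A→φ3] = [1, 1, 1]
r1 m[Q→φ2] = [1, 1, 1]
r1 m[D→φ0] = [1, 1, 1]
r1 m[D→φ2] = [1, 1, 1]
r1 m[D→φ3] = [1, 1, 1]
r2 m[φ0→C] = [9, 8, 6]
r2 m[φ0→D] = [8, 3, 9]
r2 m[φ1→C] = [6, 8, 7]
r2 m[φ1→R] = [7, 8, 3]
r2 m[φ2→Q] = [5, 7, 8]
r2 m[φ2→D] = [4, 7, 8]
r2 m[φ3→A] = [9, 9, 7]
r2 m[φ3→D] = [6, 6, 9]
r2 m[φ4→S] = [7, 5, 8]
r2 m[φ4→R] = [8, 8, 7]
r2 m[C→φ0] = [6, 8, 7]
r2 m[C→φ1] = [9, 8, 6]
r2 m[S→φ4] = [1, 1, 1]
r2 m[R→φ1] = [8, 8, 7]
r2 m[R→φ4] = [7, 8, 3]
r2 m[A→φ3] = [1, 1, 1]
r2 m[Q→φ2] = [1, 1, 1]
r2 m[D→φ0] = [24, 42, 72]
r2 m[D→φ2] = [48, 18, 81]
r2 m[D→φ3] = [32, 21, 72]
r3 m[φ0→C] = [648, 192, 432]
r3 m[φ0→D] = [64, 18, 54]
r3 m[φ1→C] = [48, 64, 56]
r3 m[φ1→R] = [54, 64, 18]
r3 m[φ2→Q] = [162, 486, 648]
r3 m[φ2→D] = [4, 7, 8]
r3 m[φ3→A] = [648, 648, 504]
r3 m[φ3→D] = [6, 6, 9]
r3 m[φ4→S] = [42, 40, 64]
r3 m[φ4→R] = [8, 8, 7]
r3 m[C→φ0] = [6, 8, 7]
r3 m[C→φ1] = [9, 8, 6]
r3 m[S→φ4] = [1, 1, 1]
r3 m[R→φ1] = [8, 8, 7]
r3 m[R→φ4] = [7, 8, 3]
r3 m[A→φ3] = [1, 1, 1]
r3 m[Q→φ2] = [1, 1, 1]
r3 m[D→φ0] = [24, 42, 72]
r3 m[D→φ2] = [48, 18, 81]
r3 m[D→φ3] = [32, 21, 72]
r4 m[φ0→C] = [648, 192, 432]
r4 m[φ0→D] = [64, 18, 54]
r4 m[φ1→C] = [48, 64, 56]
r4 m[φ1→R] = [54, 64, 18]
r4 m[φ2→Q] = [162, 486, 648]
r4 m[φ2→D] = [4, 7, 8]
r4 m[φ3→A] = [648, 648, 504]
r4 m[φ3→D] = [6, 6, 9]
r4 m[φ4→S] = [42, 40, 64]
r4 m[φ4→R] = [8, 8, 7]
r4 m[C→φ0] = [48, 64, 56]
r4 m[C→φ1] = [648, 192, 432]
r4 m[S→φ4] = [1, 1, 1]
r4 m[R→φ1] = [8, 8, 7]
r4 m[R→φ4] = [54, 64, 18]
r4 m[A→φ3] = [1, 1, 1]
r4 m[Q→φ2] = [1, 1, 1]
r4 m[D→φ0] = [24, 42, 72]
r4 m[D→φ2] = [384, 108, 486]
r4 m[D→φ3] = [256, 126, 432]
r5 m[φ0→C] = [648, 192, 432]
r5 m[φ0→D] = [512, 144, 432]
r5 m[φ1→C] = [48, 64, 56]
r5 m[φ1→R] = [3888, 2592, 1296]
r5 m[φ2→Q] = [1152, 2916, 3888]
r5 m[φ2→D] = [4, 7, 8]
r5 m[φ3→A] = [3888, 3888, 3024]
r5 m[φ3→D] = [6, 6, 9]
r5 m[φ4→S] = [324, 320, 512]
r5 m[φ4→R] = [8, 8, 7]
r5 m[C→φ0] = [48, 64, 56]
r5 m[C→φ1] = [648, 192, 432]
r5 m[S→φ4] = [1, 1, 1]
r5 m[R→φ1] = [8, 8, 7]
r5 m[R→φ4] = [54, 64, 18]
r5 m[A→φ3] = [1, 1, 1]
r5 m[Q→φ2] = [1, 1, 1]
r5 m[D→φ0] = [24, 42, 72]
r5 m[D→φ2] = [384, 108, 486]
r5 m[D→φ3] = [256, 126, 432]
r6 m[φ0→C] = [648, 192, 432]
r6 m[φ0→D] = [512, 144, 432]
r6 m[φ1→C] = [48, 64, 56]
r6 m[φ1→R] = [3888, 2592, 1296]
r6 m[φ2→Q] = [1152, 2916, 3888]
r6 m[φ2→D] = [4, 7, 8]
r6 m[φ3→A] = [3888, 3888, 3024]
r6 m[φ3→D] = [6, 6, 9]
r6 m[φ4→S] = [324, 320, 512]
r6 m[φ4→R] = [8, 8, 7]
r6 m[C→φ0] = [48, 64, 56]
r6 m[C→φ1] = [648, 192, 432]
r6 m[S→φ4] = [1, 1, 1]
r6 m[R→φ1] = [8, 8, 7]
r6 m[R→φ4] = [3888, 2592, 1296]
r6 m[A→φ3] = [1, 1, 1]
r6 m[Q→φ2] = [1, 1, 1]
r6 m[D→φ0] = [24, 42, 72]
r6 m[D→φ2] = [3072, 864, 3888]
r6 m[D→φ3] = [2048, 1008, 3456]
r7 m[φ0→C] = [648, 192, 432]
r7 m[φ0→D] = [512, 144, 432]
r7 m[φ1→C] = [48, 64, 56]
r7 m[φ1→R] = [3888, 2592, 1296]
r7 m[φ2→Q] = [9216, 23328, 31104]
r7 m[φ2→D] = [4, 7, 8]
r7 m[φ3→A] = [31104, 31104, 24192]
r7 m[φ3→D] = [6, 6, 9]
r7 m[φ4→S] = [23328, 19440, 31104]
r7 m[φ4→R] = [8, 8, 7]
r7 m[C→φ0] = [48, 64, 56]
r7 m[C→φ1] = [648, 192, 432]
r7 m[S→φ4] = [1, 1, 1]
r7 m[R→φ1] = [8, 8, 7]
r7 m[R→φ4] = [3888, 2592, 1296]
r7 m[A→φ3] = [1, 1, 1]
r7 m[Q→φ2] = [1, 1, 1]
r7 m[D→φ0] = [24, 42, 72]
r7 m[D→φ2] = [3072, 864, 3888]
r7 m[D→φ3] = [2048, 1008, 3456]
r8 m[φ0→C] = [648, 192, 432]
r8 m[φ0→D] = [512, 144, 432]
r8 m[φ1→C] = [48, 64, 56]
r8 m[φ1→R] = [3888, 2592, 1296]
r8 m[φ2→Q] = [9216, 23328, 31104]
r8 m[φ2→D] = [4, 7, 8]
r8 m[φ3→A] = [31104, 31104, 24192]
r8 m[φ3→D] = [6, 6, 9]
r8 m[φ4→S] = [23328, 19440, 31104]
r8 m[φ4→R] = [8, 8, 7]
r8 m[C→φ0] = [48, 64, 56]
r8 m[C→φ1] = [648, 192, 432]
r8 m[S→φ4] = [1, 1, 1]
r8 m[R→φ1] = [8, 8, 7]
r8 m[R→φ4] = [3888, 2592, 1296]
r8 m[A→φ3] = [1, 1, 1]
r8 m[Q→φ2] = [1, 1, 1]
r8 m[D→φ0] = [24, 42, 72]
r8 m[D→φ2] = [3072, 864, 3888]
r8 m[D→φ3] = [2048, 1008, 3456]
fixed point reached at round 8
traceback from C: (C=0, S=2, R=0, A=0, Q=2, D=2), score=31104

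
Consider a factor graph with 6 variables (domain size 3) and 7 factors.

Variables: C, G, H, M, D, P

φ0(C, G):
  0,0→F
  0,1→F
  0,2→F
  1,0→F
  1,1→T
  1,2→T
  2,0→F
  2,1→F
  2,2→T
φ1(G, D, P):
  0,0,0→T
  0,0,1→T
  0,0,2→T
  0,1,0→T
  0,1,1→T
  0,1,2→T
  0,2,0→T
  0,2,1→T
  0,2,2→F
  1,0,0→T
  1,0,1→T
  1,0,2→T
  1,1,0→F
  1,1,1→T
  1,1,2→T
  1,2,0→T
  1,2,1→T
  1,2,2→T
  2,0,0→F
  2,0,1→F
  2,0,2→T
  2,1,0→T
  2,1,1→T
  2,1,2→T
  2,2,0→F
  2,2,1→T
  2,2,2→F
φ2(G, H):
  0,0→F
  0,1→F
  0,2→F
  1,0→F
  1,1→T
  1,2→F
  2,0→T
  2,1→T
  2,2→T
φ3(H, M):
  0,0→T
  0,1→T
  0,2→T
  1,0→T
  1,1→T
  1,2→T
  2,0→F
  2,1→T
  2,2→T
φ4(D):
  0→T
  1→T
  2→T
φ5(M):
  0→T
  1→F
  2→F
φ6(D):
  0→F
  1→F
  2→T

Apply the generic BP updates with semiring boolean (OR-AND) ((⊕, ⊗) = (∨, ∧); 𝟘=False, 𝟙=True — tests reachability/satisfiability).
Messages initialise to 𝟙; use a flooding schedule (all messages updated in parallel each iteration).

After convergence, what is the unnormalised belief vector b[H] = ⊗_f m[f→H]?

init: all messages = 𝟙 over 3 values
r1 m[φ0→C] = [F, T, T]
r1 m[φ0→G] = [F, T, T]
r1 m[φ1→G] = [T, T, T]
r1 m[φ1→D] = [T, T, T]
r1 m[φ1→P] = [T, T, T]
r1 m[φ2→G] = [F, T, T]
r1 m[φ2→H] = [T, T, T]
r1 m[φ3→H] = [T, T, T]
r1 m[φ3→M] = [T, T, T]
r1 m[φ4→D] = [T, T, T]
r1 m[φ5→M] = [T, F, F]
r1 m[φ6→D] = [F, F, T]
r1 m[C→φ0] = [T, T, T]
r1 m[G→φ0] = [T, T, T]
r1 m[G→φ1] = [T, T, T]
r1 m[G→φ2] = [T, T, T]
r1 m[H→φ2] = [T, T, T]
r1 m[H→φ3] = [T, T, T]
r1 m[M→φ3] = [T, T, T]
r1 m[M→φ5] = [T, T, T]
r1 m[D→φ1] = [T, T, T]
r1 m[D→φ4] = [T, T, T]
r1 m[D→φ6] = [T, T, T]
r1 m[P→φ1] = [T, T, T]
r2 m[φ0→C] = [F, T, T]
r2 m[φ0→G] = [F, T, T]
r2 m[φ1→G] = [T, T, T]
r2 m[φ1→D] = [T, T, T]
r2 m[φ1→P] = [T, T, T]
r2 m[φ2→G] = [F, T, T]
r2 m[φ2→H] = [T, T, T]
r2 m[φ3→H] = [T, T, T]
r2 m[φ3→M] = [T, T, T]
r2 m[φ4→D] = [T, T, T]
r2 m[φ5→M] = [T, F, F]
r2 m[φ6→D] = [F, F, T]
r2 m[C→φ0] = [T, T, T]
r2 m[G→φ0] = [F, T, T]
r2 m[G→φ1] = [F, T, T]
r2 m[G→φ2] = [F, T, T]
r2 m[H→φ2] = [T, T, T]
r2 m[H→φ3] = [T, T, T]
r2 m[M→φ3] = [T, F, F]
r2 m[M→φ5] = [T, T, T]
r2 m[D→φ1] = [F, F, T]
r2 m[D→φ4] = [F, F, T]
r2 m[D→φ6] = [T, T, T]
r2 m[P→φ1] = [T, T, T]
r3 m[φ0→C] = [F, T, T]
r3 m[φ0→G] = [F, T, T]
r3 m[φ1→G] = [T, T, T]
r3 m[φ1→D] = [T, T, T]
r3 m[φ1→P] = [T, T, T]
r3 m[φ2→G] = [F, T, T]
r3 m[φ2→H] = [T, T, T]
r3 m[φ3→H] = [T, T, F]
r3 m[φ3→M] = [T, T, T]
r3 m[φ4→D] = [T, T, T]
r3 m[φ5→M] = [T, F, F]
r3 m[φ6→D] = [F, F, T]
r3 m[C→φ0] = [T, T, T]
r3 m[G→φ0] = [F, T, T]
r3 m[G→φ1] = [F, T, T]
r3 m[G→φ2] = [F, T, T]
r3 m[H→φ2] = [T, T, T]
r3 m[H→φ3] = [T, T, T]
r3 m[M→φ3] = [T, F, F]
r3 m[M→φ5] = [T, T, T]
r3 m[D→φ1] = [F, F, T]
r3 m[D→φ4] = [F, F, T]
r3 m[D→φ6] = [T, T, T]
r3 m[P→φ1] = [T, T, T]
r4 m[φ0→C] = [F, T, T]
r4 m[φ0→G] = [F, T, T]
r4 m[φ1→G] = [T, T, T]
r4 m[φ1→D] = [T, T, T]
r4 m[φ1→P] = [T, T, T]
r4 m[φ2→G] = [F, T, T]
r4 m[φ2→H] = [T, T, T]
r4 m[φ3→H] = [T, T, F]
r4 m[φ3→M] = [T, T, T]
r4 m[φ4→D] = [T, T, T]
r4 m[φ5→M] = [T, F, F]
r4 m[φ6→D] = [F, F, T]
r4 m[C→φ0] = [T, T, T]
r4 m[G→φ0] = [F, T, T]
r4 m[G→φ1] = [F, T, T]
r4 m[G→φ2] = [F, T, T]
r4 m[H→φ2] = [T, T, F]
r4 m[H→φ3] = [T, T, T]
r4 m[M→φ3] = [T, F, F]
r4 m[M→φ5] = [T, T, T]
r4 m[D→φ1] = [F, F, T]
r4 m[D→φ4] = [F, F, T]
r4 m[D→φ6] = [T, T, T]
r4 m[P→φ1] = [T, T, T]
r5 m[φ0→C] = [F, T, T]
r5 m[φ0→G] = [F, T, T]
r5 m[φ1→G] = [T, T, T]
r5 m[φ1→D] = [T, T, T]
r5 m[φ1→P] = [T, T, T]
r5 m[φ2→G] = [F, T, T]
r5 m[φ2→H] = [T, T, T]
r5 m[φ3→H] = [T, T, F]
r5 m[φ3→M] = [T, T, T]
r5 m[φ4→D] = [T, T, T]
r5 m[φ5→M] = [T, F, F]
r5 m[φ6→D] = [F, F, T]
r5 m[C→φ0] = [T, T, T]
r5 m[G→φ0] = [F, T, T]
r5 m[G→φ1] = [F, T, T]
r5 m[G→φ2] = [F, T, T]
r5 m[H→φ2] = [T, T, F]
r5 m[H→φ3] = [T, T, T]
r5 m[M→φ3] = [T, F, F]
r5 m[M→φ5] = [T, T, T]
r5 m[D→φ1] = [F, F, T]
r5 m[D→φ4] = [F, F, T]
r5 m[D→φ6] = [T, T, T]
r5 m[P→φ1] = [T, T, T]
fixed point reached at round 5
b[H] = ⊗ incoming = [T, T, F]

b[H] = [T, T, F]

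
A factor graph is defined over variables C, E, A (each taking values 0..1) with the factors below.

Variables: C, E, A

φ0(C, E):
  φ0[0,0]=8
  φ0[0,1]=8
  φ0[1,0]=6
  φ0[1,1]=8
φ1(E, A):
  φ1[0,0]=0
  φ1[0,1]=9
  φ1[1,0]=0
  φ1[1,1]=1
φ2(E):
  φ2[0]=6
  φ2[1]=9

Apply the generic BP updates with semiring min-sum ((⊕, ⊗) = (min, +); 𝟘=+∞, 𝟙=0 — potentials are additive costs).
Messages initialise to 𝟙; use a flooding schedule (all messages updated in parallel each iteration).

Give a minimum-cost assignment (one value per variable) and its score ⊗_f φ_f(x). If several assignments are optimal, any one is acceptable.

assignment: (C=1, E=0, A=0); score = 12

init: all messages = 𝟙 over 2 values
r1 m[φ0→C] = [8, 6]
r1 m[φ0→E] = [6, 8]
r1 m[φ1→E] = [0, 0]
r1 m[φ1→A] = [0, 1]
r1 m[φ2→E] = [6, 9]
r1 m[C→φ0] = [0, 0]
r1 m[E→φ0] = [0, 0]
r1 m[E→φ1] = [0, 0]
r1 m[E→φ2] = [0, 0]
r1 m[A→φ1] = [0, 0]
r2 m[φ0→C] = [8, 6]
r2 m[φ0→E] = [6, 8]
r2 m[φ1→E] = [0, 0]
r2 m[φ1→A] = [0, 1]
r2 m[φ2→E] = [6, 9]
r2 m[C→φ0] = [0, 0]
r2 m[E→φ0] = [6, 9]
r2 m[E→φ1] = [12, 17]
r2 m[E→φ2] = [6, 8]
r2 m[A→φ1] = [0, 0]
r3 m[φ0→C] = [14, 12]
r3 m[φ0→E] = [6, 8]
r3 m[φ1→E] = [0, 0]
r3 m[φ1→A] = [12, 18]
r3 m[φ2→E] = [6, 9]
r3 m[C→φ0] = [0, 0]
r3 m[E→φ0] = [6, 9]
r3 m[E→φ1] = [12, 17]
r3 m[E→φ2] = [6, 8]
r3 m[A→φ1] = [0, 0]
r4 m[φ0→C] = [14, 12]
r4 m[φ0→E] = [6, 8]
r4 m[φ1→E] = [0, 0]
r4 m[φ1→A] = [12, 18]
r4 m[φ2→E] = [6, 9]
r4 m[C→φ0] = [0, 0]
r4 m[E→φ0] = [6, 9]
r4 m[E→φ1] = [12, 17]
r4 m[E→φ2] = [6, 8]
r4 m[A→φ1] = [0, 0]
fixed point reached at round 4
traceback from C: (C=1, E=0, A=0), score=12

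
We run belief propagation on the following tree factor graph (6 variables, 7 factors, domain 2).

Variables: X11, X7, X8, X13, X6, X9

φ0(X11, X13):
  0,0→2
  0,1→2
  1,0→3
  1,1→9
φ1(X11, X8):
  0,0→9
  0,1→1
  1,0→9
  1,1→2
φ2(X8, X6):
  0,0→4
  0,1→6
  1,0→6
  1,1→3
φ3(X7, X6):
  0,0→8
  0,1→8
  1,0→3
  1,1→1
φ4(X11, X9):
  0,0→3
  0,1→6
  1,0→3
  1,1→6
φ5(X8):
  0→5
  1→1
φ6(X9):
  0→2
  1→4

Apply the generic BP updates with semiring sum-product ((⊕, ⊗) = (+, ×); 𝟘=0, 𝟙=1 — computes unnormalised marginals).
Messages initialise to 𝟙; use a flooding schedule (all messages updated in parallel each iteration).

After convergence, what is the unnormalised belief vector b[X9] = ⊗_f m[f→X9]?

init: all messages = 𝟙 over 2 values
r1 m[φ0→X11] = [4, 12]
r1 m[φ0→X13] = [5, 11]
r1 m[φ1→X11] = [10, 11]
r1 m[φ1→X8] = [18, 3]
r1 m[φ2→X8] = [10, 9]
r1 m[φ2→X6] = [10, 9]
r1 m[φ3→X7] = [16, 4]
r1 m[φ3→X6] = [11, 9]
r1 m[φ4→X11] = [9, 9]
r1 m[φ4→X9] = [6, 12]
r1 m[φ5→X8] = [5, 1]
r1 m[φ6→X9] = [2, 4]
r1 m[X11→φ0] = [1, 1]
r1 m[X11→φ1] = [1, 1]
r1 m[X11→φ4] = [1, 1]
r1 m[X7→φ3] = [1, 1]
r1 m[X8→φ1] = [1, 1]
r1 m[X8→φ2] = [1, 1]
r1 m[X8→φ5] = [1, 1]
r1 m[X13→φ0] = [1, 1]
r1 m[X6→φ2] = [1, 1]
r1 m[X6→φ3] = [1, 1]
r1 m[X9→φ4] = [1, 1]
r1 m[X9→φ6] = [1, 1]
r2 m[φ0→X11] = [4, 12]
r2 m[φ0→X13] = [5, 11]
r2 m[φ1→X11] = [10, 11]
r2 m[φ1→X8] = [18, 3]
r2 m[φ2→X8] = [10, 9]
r2 m[φ2→X6] = [10, 9]
r2 m[φ3→X7] = [16, 4]
r2 m[φ3→X6] = [11, 9]
r2 m[φ4→X11] = [9, 9]
r2 m[φ4→X9] = [6, 12]
r2 m[φ5→X8] = [5, 1]
r2 m[φ6→X9] = [2, 4]
r2 m[X11→φ0] = [90, 99]
r2 m[X11→φ1] = [36, 108]
r2 m[X11→φ4] = [40, 132]
r2 m[X7→φ3] = [1, 1]
r2 m[X8→φ1] = [50, 9]
r2 m[X8→φ2] = [90, 3]
r2 m[X8→φ5] = [180, 27]
r2 m[X13→φ0] = [1, 1]
r2 m[X6→φ2] = [11, 9]
r2 m[X6→φ3] = [10, 9]
r2 m[X9→φ4] = [2, 4]
r2 m[X9→φ6] = [6, 12]
r3 m[φ0→X11] = [4, 12]
r3 m[φ0→X13] = [477, 1071]
r3 m[φ1→X11] = [459, 468]
r3 m[φ1→X8] = [1296, 252]
r3 m[φ2→X8] = [98, 93]
r3 m[φ2→X6] = [378, 549]
r3 m[φ3→X7] = [152, 39]
r3 m[φ3→X6] = [11, 9]
r3 m[φ4→X11] = [30, 30]
r3 m[φ4→X9] = [516, 1032]
r3 m[φ5→X8] = [5, 1]
r3 m[φ6→X9] = [2, 4]
r3 m[X11→φ0] = [90, 99]
r3 m[X11→φ1] = [36, 108]
r3 m[X11→φ4] = [40, 132]
r3 m[X7→φ3] = [1, 1]
r3 m[X8→φ1] = [50, 9]
r3 m[X8→φ2] = [90, 3]
r3 m[X8→φ5] = [180, 27]
r3 m[X13→φ0] = [1, 1]
r3 m[X6→φ2] = [11, 9]
r3 m[X6→φ3] = [10, 9]
r3 m[X9→φ4] = [2, 4]
r3 m[X9→φ6] = [6, 12]
r4 m[φ0→X11] = [4, 12]
r4 m[φ0→X13] = [477, 1071]
r4 m[φ1→X11] = [459, 468]
r4 m[φ1→X8] = [1296, 252]
r4 m[φ2→X8] = [98, 93]
r4 m[φ2→X6] = [378, 549]
r4 m[φ3→X7] = [152, 39]
r4 m[φ3→X6] = [11, 9]
r4 m[φ4→X11] = [30, 30]
r4 m[φ4→X9] = [516, 1032]
r4 m[φ5→X8] = [5, 1]
r4 m[φ6→X9] = [2, 4]
r4 m[X11→φ0] = [13770, 14040]
r4 m[X11→φ1] = [120, 360]
r4 m[X11→φ4] = [1836, 5616]
r4 m[X7→φ3] = [1, 1]
r4 m[X8→φ1] = [490, 93]
r4 m[X8→φ2] = [6480, 252]
r4 m[X8→φ5] = [127008, 23436]
r4 m[X13→φ0] = [1, 1]
r4 m[X6→φ2] = [11, 9]
r4 m[X6→φ3] = [378, 549]
r4 m[X9→φ4] = [2, 4]
r4 m[X9→φ6] = [516, 1032]
r5 m[φ0→X11] = [4, 12]
r5 m[φ0→X13] = [69660, 153900]
r5 m[φ1→X11] = [4503, 4596]
r5 m[φ1→X8] = [4320, 840]
r5 m[φ2→X8] = [98, 93]
r5 m[φ2→X6] = [27432, 39636]
r5 m[φ3→X7] = [7416, 1683]
r5 m[φ3→X6] = [11, 9]
r5 m[φ4→X11] = [30, 30]
r5 m[φ4→X9] = [22356, 44712]
r5 m[φ5→X8] = [5, 1]
r5 m[φ6→X9] = [2, 4]
r5 m[X11→φ0] = [13770, 14040]
r5 m[X11→φ1] = [120, 360]
r5 m[X11→φ4] = [1836, 5616]
r5 m[X7→φ3] = [1, 1]
r5 m[X8→φ1] = [490, 93]
r5 m[X8→φ2] = [6480, 252]
r5 m[X8→φ5] = [127008, 23436]
r5 m[X13→φ0] = [1, 1]
r5 m[X6→φ2] = [11, 9]
r5 m[X6→φ3] = [378, 549]
r5 m[X9→φ4] = [2, 4]
r5 m[X9→φ6] = [516, 1032]
r6 m[φ0→X11] = [4, 12]
r6 m[φ0→X13] = [69660, 153900]
r6 m[φ1→X11] = [4503, 4596]
r6 m[φ1→X8] = [4320, 840]
r6 m[φ2→X8] = [98, 93]
r6 m[φ2→X6] = [27432, 39636]
r6 m[φ3→X7] = [7416, 1683]
r6 m[φ3→X6] = [11, 9]
r6 m[φ4→X11] = [30, 30]
r6 m[φ4→X9] = [22356, 44712]
r6 m[φ5→X8] = [5, 1]
r6 m[φ6→X9] = [2, 4]
r6 m[X11→φ0] = [135090, 137880]
r6 m[X11→φ1] = [120, 360]
r6 m[X11→φ4] = [18012, 55152]
r6 m[X7→φ3] = [1, 1]
r6 m[X8→φ1] = [490, 93]
r6 m[X8→φ2] = [21600, 840]
r6 m[X8→φ5] = [423360, 78120]
r6 m[X13→φ0] = [1, 1]
r6 m[X6→φ2] = [11, 9]
r6 m[X6→φ3] = [27432, 39636]
r6 m[X9→φ4] = [2, 4]
r6 m[X9→φ6] = [22356, 44712]
r7 m[φ0→X11] = [4, 12]
r7 m[φ0→X13] = [683820, 1511100]
r7 m[φ1→X11] = [4503, 4596]
r7 m[φ1→X8] = [4320, 840]
r7 m[φ2→X8] = [98, 93]
r7 m[φ2→X6] = [91440, 132120]
r7 m[φ3→X7] = [536544, 121932]
r7 m[φ3→X6] = [11, 9]
r7 m[φ4→X11] = [30, 30]
r7 m[φ4→X9] = [219492, 438984]
r7 m[φ5→X8] = [5, 1]
r7 m[φ6→X9] = [2, 4]
r7 m[X11→φ0] = [135090, 137880]
r7 m[X11→φ1] = [120, 360]
r7 m[X11→φ4] = [18012, 55152]
r7 m[X7→φ3] = [1, 1]
r7 m[X8→φ1] = [490, 93]
r7 m[X8→φ2] = [21600, 840]
r7 m[X8→φ5] = [423360, 78120]
r7 m[X13→φ0] = [1, 1]
r7 m[X6→φ2] = [11, 9]
r7 m[X6→φ3] = [27432, 39636]
r7 m[X9→φ4] = [2, 4]
r7 m[X9→φ6] = [22356, 44712]
r8 m[φ0→X11] = [4, 12]
r8 m[φ0→X13] = [683820, 1511100]
r8 m[φ1→X11] = [4503, 4596]
r8 m[φ1→X8] = [4320, 840]
r8 m[φ2→X8] = [98, 93]
r8 m[φ2→X6] = [91440, 132120]
r8 m[φ3→X7] = [536544, 121932]
r8 m[φ3→X6] = [11, 9]
r8 m[φ4→X11] = [30, 30]
r8 m[φ4→X9] = [219492, 438984]
r8 m[φ5→X8] = [5, 1]
r8 m[φ6→X9] = [2, 4]
r8 m[X11→φ0] = [135090, 137880]
r8 m[X11→φ1] = [120, 360]
r8 m[X11→φ4] = [18012, 55152]
r8 m[X7→φ3] = [1, 1]
r8 m[X8→φ1] = [490, 93]
r8 m[X8→φ2] = [21600, 840]
r8 m[X8→φ5] = [423360, 78120]
r8 m[X13→φ0] = [1, 1]
r8 m[X6→φ2] = [11, 9]
r8 m[X6→φ3] = [91440, 132120]
r8 m[X9→φ4] = [2, 4]
r8 m[X9→φ6] = [219492, 438984]
r9 m[φ0→X11] = [4, 12]
r9 m[φ0→X13] = [683820, 1511100]
r9 m[φ1→X11] = [4503, 4596]
r9 m[φ1→X8] = [4320, 840]
r9 m[φ2→X8] = [98, 93]
r9 m[φ2→X6] = [91440, 132120]
r9 m[φ3→X7] = [1788480, 406440]
r9 m[φ3→X6] = [11, 9]
r9 m[φ4→X11] = [30, 30]
r9 m[φ4→X9] = [219492, 438984]
r9 m[φ5→X8] = [5, 1]
r9 m[φ6→X9] = [2, 4]
r9 m[X11→φ0] = [135090, 137880]
r9 m[X11→φ1] = [120, 360]
r9 m[X11→φ4] = [18012, 55152]
r9 m[X7→φ3] = [1, 1]
r9 m[X8→φ1] = [490, 93]
r9 m[X8→φ2] = [21600, 840]
r9 m[X8→φ5] = [423360, 78120]
r9 m[X13→φ0] = [1, 1]
r9 m[X6→φ2] = [11, 9]
r9 m[X6→φ3] = [91440, 132120]
r9 m[X9→φ4] = [2, 4]
r9 m[X9→φ6] = [219492, 438984]
r10 m[φ0→X11] = [4, 12]
r10 m[φ0→X13] = [683820, 1511100]
r10 m[φ1→X11] = [4503, 4596]
r10 m[φ1→X8] = [4320, 840]
r10 m[φ2→X8] = [98, 93]
r10 m[φ2→X6] = [91440, 132120]
r10 m[φ3→X7] = [1788480, 406440]
r10 m[φ3→X6] = [11, 9]
r10 m[φ4→X11] = [30, 30]
r10 m[φ4→X9] = [219492, 438984]
r10 m[φ5→X8] = [5, 1]
r10 m[φ6→X9] = [2, 4]
r10 m[X11→φ0] = [135090, 137880]
r10 m[X11→φ1] = [120, 360]
r10 m[X11→φ4] = [18012, 55152]
r10 m[X7→φ3] = [1, 1]
r10 m[X8→φ1] = [490, 93]
r10 m[X8→φ2] = [21600, 840]
r10 m[X8→φ5] = [423360, 78120]
r10 m[X13→φ0] = [1, 1]
r10 m[X6→φ2] = [11, 9]
r10 m[X6→φ3] = [91440, 132120]
r10 m[X9→φ4] = [2, 4]
r10 m[X9→φ6] = [219492, 438984]
fixed point reached at round 10
b[X9] = ⊗ incoming = [438984, 1755936]

b[X9] = [438984, 1755936]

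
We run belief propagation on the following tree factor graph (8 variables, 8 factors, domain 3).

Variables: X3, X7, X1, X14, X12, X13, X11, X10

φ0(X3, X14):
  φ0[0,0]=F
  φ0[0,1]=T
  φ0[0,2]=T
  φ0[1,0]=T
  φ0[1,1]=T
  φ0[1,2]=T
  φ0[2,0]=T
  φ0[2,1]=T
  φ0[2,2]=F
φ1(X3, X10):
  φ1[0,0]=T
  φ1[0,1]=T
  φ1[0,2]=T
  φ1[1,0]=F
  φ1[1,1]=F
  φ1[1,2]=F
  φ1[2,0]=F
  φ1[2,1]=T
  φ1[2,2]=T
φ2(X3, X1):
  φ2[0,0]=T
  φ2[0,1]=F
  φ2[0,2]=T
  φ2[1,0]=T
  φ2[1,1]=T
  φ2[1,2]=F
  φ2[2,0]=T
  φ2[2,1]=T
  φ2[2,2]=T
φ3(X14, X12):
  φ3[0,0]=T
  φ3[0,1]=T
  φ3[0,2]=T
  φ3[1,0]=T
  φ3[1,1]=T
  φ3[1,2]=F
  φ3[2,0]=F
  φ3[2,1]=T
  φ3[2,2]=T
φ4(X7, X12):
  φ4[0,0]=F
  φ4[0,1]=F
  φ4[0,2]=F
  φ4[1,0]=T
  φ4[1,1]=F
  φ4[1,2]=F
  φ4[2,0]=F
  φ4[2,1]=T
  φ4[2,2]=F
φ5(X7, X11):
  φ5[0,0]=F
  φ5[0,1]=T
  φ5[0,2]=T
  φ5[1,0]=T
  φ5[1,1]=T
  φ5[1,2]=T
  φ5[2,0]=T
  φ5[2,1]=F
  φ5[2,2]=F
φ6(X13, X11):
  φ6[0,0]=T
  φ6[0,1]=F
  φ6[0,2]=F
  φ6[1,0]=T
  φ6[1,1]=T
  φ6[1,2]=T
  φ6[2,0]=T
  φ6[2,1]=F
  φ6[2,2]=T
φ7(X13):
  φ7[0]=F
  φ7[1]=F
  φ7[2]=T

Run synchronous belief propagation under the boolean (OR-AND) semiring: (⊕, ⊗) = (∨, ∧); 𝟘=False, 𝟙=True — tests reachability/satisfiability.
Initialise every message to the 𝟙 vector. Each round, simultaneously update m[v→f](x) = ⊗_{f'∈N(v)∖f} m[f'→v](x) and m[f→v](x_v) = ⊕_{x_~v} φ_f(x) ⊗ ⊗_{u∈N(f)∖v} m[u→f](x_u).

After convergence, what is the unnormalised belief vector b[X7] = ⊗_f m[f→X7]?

b[X7] = [F, T, T]

init: all messages = 𝟙 over 3 values
r1 m[φ0→X3] = [T, T, T]
r1 m[φ0→X14] = [T, T, T]
r1 m[φ1→X3] = [T, F, T]
r1 m[φ1→X10] = [T, T, T]
r1 m[φ2→X3] = [T, T, T]
r1 m[φ2→X1] = [T, T, T]
r1 m[φ3→X14] = [T, T, T]
r1 m[φ3→X12] = [T, T, T]
r1 m[φ4→X7] = [F, T, T]
r1 m[φ4→X12] = [T, T, F]
r1 m[φ5→X7] = [T, T, T]
r1 m[φ5→X11] = [T, T, T]
r1 m[φ6→X13] = [T, T, T]
r1 m[φ6→X11] = [T, T, T]
r1 m[φ7→X13] = [F, F, T]
r1 m[X3→φ0] = [T, T, T]
r1 m[X3→φ1] = [T, T, T]
r1 m[X3→φ2] = [T, T, T]
r1 m[X7→φ4] = [T, T, T]
r1 m[X7→φ5] = [T, T, T]
r1 m[X1→φ2] = [T, T, T]
r1 m[X14→φ0] = [T, T, T]
r1 m[X14→φ3] = [T, T, T]
r1 m[X12→φ3] = [T, T, T]
r1 m[X12→φ4] = [T, T, T]
r1 m[X13→φ6] = [T, T, T]
r1 m[X13→φ7] = [T, T, T]
r1 m[X11→φ5] = [T, T, T]
r1 m[X11→φ6] = [T, T, T]
r1 m[X10→φ1] = [T, T, T]
r2 m[φ0→X3] = [T, T, T]
r2 m[φ0→X14] = [T, T, T]
r2 m[φ1→X3] = [T, F, T]
r2 m[φ1→X10] = [T, T, T]
r2 m[φ2→X3] = [T, T, T]
r2 m[φ2→X1] = [T, T, T]
r2 m[φ3→X14] = [T, T, T]
r2 m[φ3→X12] = [T, T, T]
r2 m[φ4→X7] = [F, T, T]
r2 m[φ4→X12] = [T, T, F]
r2 m[φ5→X7] = [T, T, T]
r2 m[φ5→X11] = [T, T, T]
r2 m[φ6→X13] = [T, T, T]
r2 m[φ6→X11] = [T, T, T]
r2 m[φ7→X13] = [F, F, T]
r2 m[X3→φ0] = [T, F, T]
r2 m[X3→φ1] = [T, T, T]
r2 m[X3→φ2] = [T, F, T]
r2 m[X7→φ4] = [T, T, T]
r2 m[X7→φ5] = [F, T, T]
r2 m[X1→φ2] = [T, T, T]
r2 m[X14→φ0] = [T, T, T]
r2 m[X14→φ3] = [T, T, T]
r2 m[X12→φ3] = [T, T, F]
r2 m[X12→φ4] = [T, T, T]
r2 m[X13→φ6] = [F, F, T]
r2 m[X13→φ7] = [T, T, T]
r2 m[X11→φ5] = [T, T, T]
r2 m[X11→φ6] = [T, T, T]
r2 m[X10→φ1] = [T, T, T]
r3 m[φ0→X3] = [T, T, T]
r3 m[φ0→X14] = [T, T, T]
r3 m[φ1→X3] = [T, F, T]
r3 m[φ1→X10] = [T, T, T]
r3 m[φ2→X3] = [T, T, T]
r3 m[φ2→X1] = [T, T, T]
r3 m[φ3→X14] = [T, T, T]
r3 m[φ3→X12] = [T, T, T]
r3 m[φ4→X7] = [F, T, T]
r3 m[φ4→X12] = [T, T, F]
r3 m[φ5→X7] = [T, T, T]
r3 m[φ5→X11] = [T, T, T]
r3 m[φ6→X13] = [T, T, T]
r3 m[φ6→X11] = [T, F, T]
r3 m[φ7→X13] = [F, F, T]
r3 m[X3→φ0] = [T, F, T]
r3 m[X3→φ1] = [T, T, T]
r3 m[X3→φ2] = [T, F, T]
r3 m[X7→φ4] = [T, T, T]
r3 m[X7→φ5] = [F, T, T]
r3 m[X1→φ2] = [T, T, T]
r3 m[X14→φ0] = [T, T, T]
r3 m[X14→φ3] = [T, T, T]
r3 m[X12→φ3] = [T, T, F]
r3 m[X12→φ4] = [T, T, T]
r3 m[X13→φ6] = [F, F, T]
r3 m[X13→φ7] = [T, T, T]
r3 m[X11→φ5] = [T, T, T]
r3 m[X11→φ6] = [T, T, T]
r3 m[X10→φ1] = [T, T, T]
r4 m[φ0→X3] = [T, T, T]
r4 m[φ0→X14] = [T, T, T]
r4 m[φ1→X3] = [T, F, T]
r4 m[φ1→X10] = [T, T, T]
r4 m[φ2→X3] = [T, T, T]
r4 m[φ2→X1] = [T, T, T]
r4 m[φ3→X14] = [T, T, T]
r4 m[φ3→X12] = [T, T, T]
r4 m[φ4→X7] = [F, T, T]
r4 m[φ4→X12] = [T, T, F]
r4 m[φ5→X7] = [T, T, T]
r4 m[φ5→X11] = [T, T, T]
r4 m[φ6→X13] = [T, T, T]
r4 m[φ6→X11] = [T, F, T]
r4 m[φ7→X13] = [F, F, T]
r4 m[X3→φ0] = [T, F, T]
r4 m[X3→φ1] = [T, T, T]
r4 m[X3→φ2] = [T, F, T]
r4 m[X7→φ4] = [T, T, T]
r4 m[X7→φ5] = [F, T, T]
r4 m[X1→φ2] = [T, T, T]
r4 m[X14→φ0] = [T, T, T]
r4 m[X14→φ3] = [T, T, T]
r4 m[X12→φ3] = [T, T, F]
r4 m[X12→φ4] = [T, T, T]
r4 m[X13→φ6] = [F, F, T]
r4 m[X13→φ7] = [T, T, T]
r4 m[X11→φ5] = [T, F, T]
r4 m[X11→φ6] = [T, T, T]
r4 m[X10→φ1] = [T, T, T]
r5 m[φ0→X3] = [T, T, T]
r5 m[φ0→X14] = [T, T, T]
r5 m[φ1→X3] = [T, F, T]
r5 m[φ1→X10] = [T, T, T]
r5 m[φ2→X3] = [T, T, T]
r5 m[φ2→X1] = [T, T, T]
r5 m[φ3→X14] = [T, T, T]
r5 m[φ3→X12] = [T, T, T]
r5 m[φ4→X7] = [F, T, T]
r5 m[φ4→X12] = [T, T, F]
r5 m[φ5→X7] = [T, T, T]
r5 m[φ5→X11] = [T, T, T]
r5 m[φ6→X13] = [T, T, T]
r5 m[φ6→X11] = [T, F, T]
r5 m[φ7→X13] = [F, F, T]
r5 m[X3→φ0] = [T, F, T]
r5 m[X3→φ1] = [T, T, T]
r5 m[X3→φ2] = [T, F, T]
r5 m[X7→φ4] = [T, T, T]
r5 m[X7→φ5] = [F, T, T]
r5 m[X1→φ2] = [T, T, T]
r5 m[X14→φ0] = [T, T, T]
r5 m[X14→φ3] = [T, T, T]
r5 m[X12→φ3] = [T, T, F]
r5 m[X12→φ4] = [T, T, T]
r5 m[X13→φ6] = [F, F, T]
r5 m[X13→φ7] = [T, T, T]
r5 m[X11→φ5] = [T, F, T]
r5 m[X11→φ6] = [T, T, T]
r5 m[X10→φ1] = [T, T, T]
fixed point reached at round 5
b[X7] = ⊗ incoming = [F, T, T]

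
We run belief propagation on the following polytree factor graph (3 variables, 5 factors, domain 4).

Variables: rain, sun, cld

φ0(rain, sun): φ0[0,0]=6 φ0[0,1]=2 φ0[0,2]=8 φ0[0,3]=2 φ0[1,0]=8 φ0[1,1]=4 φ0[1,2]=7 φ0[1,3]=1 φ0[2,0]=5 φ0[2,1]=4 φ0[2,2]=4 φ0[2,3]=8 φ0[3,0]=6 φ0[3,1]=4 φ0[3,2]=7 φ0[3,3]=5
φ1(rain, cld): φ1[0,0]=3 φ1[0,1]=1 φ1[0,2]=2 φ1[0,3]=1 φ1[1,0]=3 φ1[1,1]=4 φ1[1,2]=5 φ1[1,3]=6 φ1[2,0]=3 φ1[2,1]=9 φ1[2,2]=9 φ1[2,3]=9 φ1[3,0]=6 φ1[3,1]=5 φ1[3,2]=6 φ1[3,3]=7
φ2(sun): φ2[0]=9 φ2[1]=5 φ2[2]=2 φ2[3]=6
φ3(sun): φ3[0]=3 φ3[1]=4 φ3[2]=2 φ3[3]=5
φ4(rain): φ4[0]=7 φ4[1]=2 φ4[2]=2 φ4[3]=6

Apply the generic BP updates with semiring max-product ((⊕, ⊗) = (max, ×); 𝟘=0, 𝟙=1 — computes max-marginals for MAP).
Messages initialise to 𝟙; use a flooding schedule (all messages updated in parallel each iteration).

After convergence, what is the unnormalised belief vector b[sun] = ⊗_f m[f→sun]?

init: all messages = 𝟙 over 4 values
r1 m[φ0→rain] = [8, 8, 8, 7]
r1 m[φ0→sun] = [8, 4, 8, 8]
r1 m[φ1→rain] = [3, 6, 9, 7]
r1 m[φ1→cld] = [6, 9, 9, 9]
r1 m[φ2→sun] = [9, 5, 2, 6]
r1 m[φ3→sun] = [3, 4, 2, 5]
r1 m[φ4→rain] = [7, 2, 2, 6]
r1 m[rain→φ0] = [1, 1, 1, 1]
r1 m[rain→φ1] = [1, 1, 1, 1]
r1 m[rain→φ4] = [1, 1, 1, 1]
r1 m[sun→φ0] = [1, 1, 1, 1]
r1 m[sun→φ2] = [1, 1, 1, 1]
r1 m[sun→φ3] = [1, 1, 1, 1]
r1 m[cld→φ1] = [1, 1, 1, 1]
r2 m[φ0→rain] = [8, 8, 8, 7]
r2 m[φ0→sun] = [8, 4, 8, 8]
r2 m[φ1→rain] = [3, 6, 9, 7]
r2 m[φ1→cld] = [6, 9, 9, 9]
r2 m[φ2→sun] = [9, 5, 2, 6]
r2 m[φ3→sun] = [3, 4, 2, 5]
r2 m[φ4→rain] = [7, 2, 2, 6]
r2 m[rain→φ0] = [21, 12, 18, 42]
r2 m[rain→φ1] = [56, 16, 16, 42]
r2 m[rain→φ4] = [24, 48, 72, 49]
r2 m[sun→φ0] = [27, 20, 4, 30]
r2 m[sun→φ2] = [24, 16, 16, 40]
r2 m[sun→φ3] = [72, 20, 16, 48]
r2 m[cld→φ1] = [1, 1, 1, 1]
r3 m[φ0→rain] = [162, 216, 240, 162]
r3 m[φ0→sun] = [252, 168, 294, 210]
r3 m[φ1→rain] = [3, 6, 9, 7]
r3 m[φ1→cld] = [252, 210, 252, 294]
r3 m[φ2→sun] = [9, 5, 2, 6]
r3 m[φ3→sun] = [3, 4, 2, 5]
r3 m[φ4→rain] = [7, 2, 2, 6]
r3 m[rain→φ0] = [21, 12, 18, 42]
r3 m[rain→φ1] = [56, 16, 16, 42]
r3 m[rain→φ4] = [24, 48, 72, 49]
r3 m[sun→φ0] = [27, 20, 4, 30]
r3 m[sun→φ2] = [24, 16, 16, 40]
r3 m[sun→φ3] = [72, 20, 16, 48]
r3 m[cld→φ1] = [1, 1, 1, 1]
r4 m[φ0→rain] = [162, 216, 240, 162]
r4 m[φ0→sun] = [252, 168, 294, 210]
r4 m[φ1→rain] = [3, 6, 9, 7]
r4 m[φ1→cld] = [252, 210, 252, 294]
r4 m[φ2→sun] = [9, 5, 2, 6]
r4 m[φ3→sun] = [3, 4, 2, 5]
r4 m[φ4→rain] = [7, 2, 2, 6]
r4 m[rain→φ0] = [21, 12, 18, 42]
r4 m[rain→φ1] = [1134, 432, 480, 972]
r4 m[rain→φ4] = [486, 1296, 2160, 1134]
r4 m[sun→φ0] = [27, 20, 4, 30]
r4 m[sun→φ2] = [756, 672, 588, 1050]
r4 m[sun→φ3] = [2268, 840, 588, 1260]
r4 m[cld→φ1] = [1, 1, 1, 1]
r5 m[φ0→rain] = [162, 216, 240, 162]
r5 m[φ0→sun] = [252, 168, 294, 210]
r5 m[φ1→rain] = [3, 6, 9, 7]
r5 m[φ1→cld] = [5832, 4860, 5832, 6804]
r5 m[φ2→sun] = [9, 5, 2, 6]
r5 m[φ3→sun] = [3, 4, 2, 5]
r5 m[φ4→rain] = [7, 2, 2, 6]
r5 m[rain→φ0] = [21, 12, 18, 42]
r5 m[rain→φ1] = [1134, 432, 480, 972]
r5 m[rain→φ4] = [486, 1296, 2160, 1134]
r5 m[sun→φ0] = [27, 20, 4, 30]
r5 m[sun→φ2] = [756, 672, 588, 1050]
r5 m[sun→φ3] = [2268, 840, 588, 1260]
r5 m[cld→φ1] = [1, 1, 1, 1]
r6 m[φ0→rain] = [162, 216, 240, 162]
r6 m[φ0→sun] = [252, 168, 294, 210]
r6 m[φ1→rain] = [3, 6, 9, 7]
r6 m[φ1→cld] = [5832, 4860, 5832, 6804]
r6 m[φ2→sun] = [9, 5, 2, 6]
r6 m[φ3→sun] = [3, 4, 2, 5]
r6 m[φ4→rain] = [7, 2, 2, 6]
r6 m[rain→φ0] = [21, 12, 18, 42]
r6 m[rain→φ1] = [1134, 432, 480, 972]
r6 m[rain→φ4] = [486, 1296, 2160, 1134]
r6 m[sun→φ0] = [27, 20, 4, 30]
r6 m[sun→φ2] = [756, 672, 588, 1050]
r6 m[sun→φ3] = [2268, 840, 588, 1260]
r6 m[cld→φ1] = [1, 1, 1, 1]
fixed point reached at round 6
b[sun] = ⊗ incoming = [6804, 3360, 1176, 6300]

b[sun] = [6804, 3360, 1176, 6300]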